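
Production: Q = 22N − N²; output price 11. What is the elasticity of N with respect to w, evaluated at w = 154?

ε = -1.75

From P·MP_N = w with MP_N = 22 − 2N, labor demand is N(w) = (22 − w/11)/2.
dN/dw = −1/(22) = -1/22.
At w = 154, N = 4, so ε = (dN/dw)·(w/N) = (-1/22)·(154/4) = -1.75.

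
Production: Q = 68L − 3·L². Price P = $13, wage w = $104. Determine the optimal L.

The marginal product of L is MP_L = 68 − 6L.
A price-taking firm hires until the value of the marginal product equals the wage: P·MP_L = w, so 13·(68 − 6L) = 104.
Then 68 − 6L = 8, giving L = 10.

L* = 10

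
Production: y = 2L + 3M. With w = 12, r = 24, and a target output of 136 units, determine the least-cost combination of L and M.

The inputs are perfect substitutes, so the firm uses whichever has the lower cost per unit of output.
Cost per unit of output via L is w/2 = 6; via M it is r/3 = 8. L is cheaper.
Producing y = 136 with L alone: L = 68, M = 0.

L* = 68, M* = 0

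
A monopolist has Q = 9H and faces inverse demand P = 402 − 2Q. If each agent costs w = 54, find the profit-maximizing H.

H* = 11

Marginal revenue from the inverse demand is MR = 402 − 4Q.
The marginal product is MP_H = 9.
A monopolist hires until marginal revenue product equals the wage: MR·MP_H = w.
(402 − 36H)·9 = 54, so H = 11.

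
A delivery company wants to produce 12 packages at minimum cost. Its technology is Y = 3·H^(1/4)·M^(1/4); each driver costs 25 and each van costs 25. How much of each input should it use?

H* = 16, M* = 16

Cost minimization requires the marginal rate of technical substitution to equal the input-price ratio: MP_H/MP_M = w/r.
Here MP_H/MP_M = (1/4)·(M/H)/(1/4) = (M/H). Setting this equal to 25/25 = 1 gives M = H.
Substituting into Y = 12: 3·H^(1/4)·(H)^(1/4) = 12.
Solving, H = 16 and M = 16.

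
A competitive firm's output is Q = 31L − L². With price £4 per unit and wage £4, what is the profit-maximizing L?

The marginal product of L is MP_L = 31 − 2L.
A price-taking firm hires until the value of the marginal product equals the wage: P·MP_L = w, so 4·(31 − 2L) = 4.
Then 31 − 2L = 1, giving L = 15.

L* = 15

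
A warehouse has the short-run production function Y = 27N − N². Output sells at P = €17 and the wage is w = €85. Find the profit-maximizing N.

N* = 11

The marginal product of N is MP_N = 27 − 2N.
A price-taking firm hires until the value of the marginal product equals the wage: P·MP_N = w, so 17·(27 − 2N) = 85.
Then 27 − 2N = 5, giving N = 11.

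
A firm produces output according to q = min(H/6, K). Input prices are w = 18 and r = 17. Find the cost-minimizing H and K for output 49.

With a fixed-proportions technology, the cost-minimizing bundle uses no slack in either input: H/6 = K = q.
So H = 6·49 = 294 and K = 49.

H* = 294, K* = 49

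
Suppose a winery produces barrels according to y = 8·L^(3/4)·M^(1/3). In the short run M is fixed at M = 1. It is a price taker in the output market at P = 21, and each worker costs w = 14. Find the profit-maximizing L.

L* = 6561

With M = 1, MP_L = (3/4)·8·L^(-1/4)·1^(1/3) = 6·L^(-1/4).
Profit maximization for a price taker requires P·MP_L = w: 21·6·L^(-1/4) = 14.
So L^(-1/4) = 1/9, which gives L = 6561.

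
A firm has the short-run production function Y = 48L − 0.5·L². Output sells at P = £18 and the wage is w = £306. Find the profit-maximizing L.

L* = 31

The marginal product of L is MP_L = 48 − L.
A price-taking firm hires until the value of the marginal product equals the wage: P·MP_L = w, so 18·(48 − L) = 306.
Then 48 − L = 17, giving L = 31.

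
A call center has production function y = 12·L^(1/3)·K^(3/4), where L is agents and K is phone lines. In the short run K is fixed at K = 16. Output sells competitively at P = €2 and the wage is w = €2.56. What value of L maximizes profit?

With K = 16, MP_L = (1/3)·12·L^(-2/3)·16^(3/4) = 32·L^(-2/3).
Profit maximization for a price taker requires P·MP_L = w: 2·32·L^(-2/3) = 2.56.
So L^(-2/3) = 0.04, which gives L = 125.

L* = 125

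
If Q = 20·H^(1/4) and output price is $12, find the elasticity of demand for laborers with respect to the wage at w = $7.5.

ε = -4/3

MP_H = (1/4)·20·H^(-3/4), so P·MP_H = w gives 60·H^(-3/4) = w.
Solving, H(w) = (60/w)^(4/3). This is a constant-elasticity form: H ∝ w^(−4/3), so ε = −4/3.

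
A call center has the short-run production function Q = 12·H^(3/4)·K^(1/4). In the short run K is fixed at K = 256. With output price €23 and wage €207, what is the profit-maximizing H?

H* = 256

With K = 256, MP_H = (3/4)·12·H^(-1/4)·256^(1/4) = 36·H^(-1/4).
Profit maximization for a price taker requires P·MP_H = w: 23·36·H^(-1/4) = 207.
So H^(-1/4) = 0.25, which gives H = 256.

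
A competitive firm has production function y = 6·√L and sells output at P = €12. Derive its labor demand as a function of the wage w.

L(w) = 1296/w²

MP_L = (1/2)·6·L^(-1/2) = 3·L^(-1/2).
Setting P·MP_L = w: 36·L^(-1/2) = w.
Solving for L: L^(-1/2) = w/36, so L = (36/w)^(2).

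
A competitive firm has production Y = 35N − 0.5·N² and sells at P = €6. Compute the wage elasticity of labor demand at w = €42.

From P·MP_N = w with MP_N = 35 − N, labor demand is N(w) = 35 − w/6.
dN/dw = −1/(6) = -1/6.
At w = 42, N = 28, so ε = (dN/dw)·(w/N) = (-1/6)·(42/28) = -0.25.

ε = -0.25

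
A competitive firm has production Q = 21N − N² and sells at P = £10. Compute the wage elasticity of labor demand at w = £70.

From P·MP_N = w with MP_N = 21 − 2N, labor demand is N(w) = (21 − w/10)/2.
dN/dw = −1/(20) = -0.05.
At w = 70, N = 7, so ε = (dN/dw)·(w/N) = (-0.05)·(70/7) = -0.5.

ε = -0.5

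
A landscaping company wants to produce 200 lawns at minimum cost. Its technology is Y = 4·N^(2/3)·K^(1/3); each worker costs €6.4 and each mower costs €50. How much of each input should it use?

N* = 125, K* = 8

Cost minimization requires the marginal rate of technical substitution to equal the input-price ratio: MP_N/MP_K = w/r.
Here MP_N/MP_K = (2/3)·(K/N)/(1/3) = 2·(K/N). Setting this equal to 6.4/50 = 0.128 gives K = 0.064N.
Substituting into Y = 200: 4·N^(2/3)·(0.064N)^(1/3) = 200.
Solving, N = 125 and K = 8.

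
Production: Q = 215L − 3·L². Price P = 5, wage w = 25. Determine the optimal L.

The marginal product of L is MP_L = 215 − 6L.
A price-taking firm hires until the value of the marginal product equals the wage: P·MP_L = w, so 5·(215 − 6L) = 25.
Then 215 − 6L = 5, giving L = 35.

L* = 35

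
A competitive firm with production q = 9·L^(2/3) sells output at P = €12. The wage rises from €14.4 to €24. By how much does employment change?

From P·MP_L = w with MP_L = 6·L^(-1/3), the labor demand is L(w) = (72/w)^(3).
At w = 14.4: L = 125. At w = 24: L = 27.
ΔL = 27 − 125 = -98.

ΔL = -98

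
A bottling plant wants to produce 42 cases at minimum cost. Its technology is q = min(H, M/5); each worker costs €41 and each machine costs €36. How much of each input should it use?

With a fixed-proportions technology, the cost-minimizing bundle uses no slack in either input: H = M/5 = q.
So H = 42 and M = 5·42 = 210.

H* = 42, M* = 210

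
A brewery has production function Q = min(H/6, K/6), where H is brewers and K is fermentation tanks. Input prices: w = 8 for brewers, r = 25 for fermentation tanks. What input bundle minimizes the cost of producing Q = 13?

With a fixed-proportions technology, the cost-minimizing bundle uses no slack in either input: H/6 = K/6 = Q.
So H = 6·13 = 78 and K = 6·13 = 78.

H* = 78, K* = 78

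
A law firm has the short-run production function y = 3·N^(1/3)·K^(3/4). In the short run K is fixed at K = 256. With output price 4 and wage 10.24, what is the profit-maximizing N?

With K = 256, MP_N = (1/3)·3·N^(-2/3)·256^(3/4) = 64·N^(-2/3).
Profit maximization for a price taker requires P·MP_N = w: 4·64·N^(-2/3) = 10.24.
So N^(-2/3) = 0.04, which gives N = 125.

N* = 125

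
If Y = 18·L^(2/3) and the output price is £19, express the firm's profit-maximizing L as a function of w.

L(w) = (228/w)^(3)

MP_L = (2/3)·18·L^(-1/3) = 12·L^(-1/3).
Setting P·MP_L = w: 228·L^(-1/3) = w.
Solving for L: L^(-1/3) = w/228, so L = (228/w)^(3).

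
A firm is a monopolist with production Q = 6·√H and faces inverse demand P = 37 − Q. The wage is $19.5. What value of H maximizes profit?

H* = 4

Marginal revenue from the inverse demand is MR = 37 − 2Q.
The marginal product is MP_H = 3·H^(-1/2).
A monopolist hires until marginal revenue product equals the wage: MR·MP_H = w.
At H, Q = 6·√H. Substituting and solving: (37 − 12·√H)·3·H^(-1/2) = 19.5 gives H = 4.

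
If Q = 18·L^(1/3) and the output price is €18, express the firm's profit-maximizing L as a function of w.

L(w) = (108/w)^(3/2)

MP_L = (1/3)·18·L^(-2/3) = 6·L^(-2/3).
Setting P·MP_L = w: 108·L^(-2/3) = w.
Solving for L: L^(-2/3) = w/108, so L = (108/w)^(3/2).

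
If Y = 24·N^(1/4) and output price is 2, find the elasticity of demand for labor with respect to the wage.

MP_N = (1/4)·24·N^(-3/4), so P·MP_N = w gives 12·N^(-3/4) = w.
Solving, N(w) = (12/w)^(4/3). This is a constant-elasticity form: N ∝ w^(−4/3), so ε = −4/3.

ε = -4/3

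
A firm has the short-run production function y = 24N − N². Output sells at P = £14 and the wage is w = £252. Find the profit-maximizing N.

N* = 3

The marginal product of N is MP_N = 24 − 2N.
A price-taking firm hires until the value of the marginal product equals the wage: P·MP_N = w, so 14·(24 − 2N) = 252.
Then 24 − 2N = 18, giving N = 3.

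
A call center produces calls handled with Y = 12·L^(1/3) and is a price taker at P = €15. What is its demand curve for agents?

L(w) = (60/w)^(3/2)

MP_L = (1/3)·12·L^(-2/3) = 4·L^(-2/3).
Setting P·MP_L = w: 60·L^(-2/3) = w.
Solving for L: L^(-2/3) = w/60, so L = (60/w)^(3/2).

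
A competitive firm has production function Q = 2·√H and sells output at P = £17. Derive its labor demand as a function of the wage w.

H(w) = 289/w²

MP_H = (1/2)·2·H^(-1/2) = H^(-1/2).
Setting P·MP_H = w: 17·H^(-1/2) = w.
Solving for H: H^(-1/2) = w/17, so H = (17/w)^(2).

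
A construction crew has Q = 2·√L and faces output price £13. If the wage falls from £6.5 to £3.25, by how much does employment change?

From P·MP_L = w with MP_L = L^(-1/2), the labor demand is L(w) = (13/w)^(2).
At w = 6.5: L = 4. At w = 3.25: L = 16.
ΔL = 16 − 4 = 12.

ΔL = 12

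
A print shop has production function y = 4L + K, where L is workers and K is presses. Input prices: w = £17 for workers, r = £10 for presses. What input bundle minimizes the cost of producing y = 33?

L* = 8.25, K* = 0

The inputs are perfect substitutes, so the firm uses whichever has the lower cost per unit of output.
Cost per unit of output via L is 4.25; via K it is 10. L is cheaper.
Producing y = 33 with L alone: L = 8.25, K = 0.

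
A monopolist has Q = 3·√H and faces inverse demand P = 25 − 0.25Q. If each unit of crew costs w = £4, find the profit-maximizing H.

H* = 36

Marginal revenue from the inverse demand is MR = 25 − 0.5Q.
The marginal product is MP_H = 1.5·H^(-1/2).
A monopolist hires until marginal revenue product equals the wage: MR·MP_H = w.
At H, Q = 3·√H. Substituting and solving: (25 − 1.5·√H)·1.5·H^(-1/2) = 4 gives H = 36.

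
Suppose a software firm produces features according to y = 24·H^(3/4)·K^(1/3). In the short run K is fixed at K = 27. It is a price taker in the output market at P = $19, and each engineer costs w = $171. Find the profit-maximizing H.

With K = 27, MP_H = (3/4)·24·H^(-1/4)·27^(1/3) = 54·H^(-1/4).
Profit maximization for a price taker requires P·MP_H = w: 19·54·H^(-1/4) = 171.
So H^(-1/4) = 1/6, which gives H = 1296.

H* = 1296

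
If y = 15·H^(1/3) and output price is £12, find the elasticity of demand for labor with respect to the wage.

ε = -1.5

MP_H = (1/3)·15·H^(-2/3), so P·MP_H = w gives 60·H^(-2/3) = w.
Solving, H(w) = (60/w)^(3/2). This is a constant-elasticity form: H ∝ w^(−3/2), so ε = −3/2.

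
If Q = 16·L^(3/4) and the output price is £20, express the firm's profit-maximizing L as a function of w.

L(w) = (240/w)^(4)

MP_L = (3/4)·16·L^(-1/4) = 12·L^(-1/4).
Setting P·MP_L = w: 240·L^(-1/4) = w.
Solving for L: L^(-1/4) = w/240, so L = (240/w)^(4).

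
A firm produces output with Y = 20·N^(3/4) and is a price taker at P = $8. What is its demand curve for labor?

MP_N = (3/4)·20·N^(-1/4) = 15·N^(-1/4).
Setting P·MP_N = w: 120·N^(-1/4) = w.
Solving for N: N^(-1/4) = w/120, so N = (120/w)^(4).

N(w) = (120/w)^(4)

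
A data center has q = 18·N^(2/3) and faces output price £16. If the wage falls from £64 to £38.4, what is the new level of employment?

N* = 125

From P·MP_N = w with MP_N = 12·N^(-1/3), the labor demand is N(w) = (192/w)^(3).
At w = 64: N = 27. At w = 38.4: N = 125.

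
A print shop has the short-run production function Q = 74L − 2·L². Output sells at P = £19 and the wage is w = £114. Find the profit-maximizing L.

The marginal product of L is MP_L = 74 − 4L.
A price-taking firm hires until the value of the marginal product equals the wage: P·MP_L = w, so 19·(74 − 4L) = 114.
Then 74 − 4L = 6, giving L = 17.

L* = 17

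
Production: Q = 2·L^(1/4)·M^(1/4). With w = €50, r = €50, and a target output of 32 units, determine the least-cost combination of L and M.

L* = 256, M* = 256

Cost minimization requires the marginal rate of technical substitution to equal the input-price ratio: MP_L/MP_M = w/r.
Here MP_L/MP_M = (1/4)·(M/L)/(1/4) = (M/L). Setting this equal to 50/50 = 1 gives M = L.
Substituting into Q = 32: 2·L^(1/4)·(L)^(1/4) = 32.
Solving, L = 256 and M = 256.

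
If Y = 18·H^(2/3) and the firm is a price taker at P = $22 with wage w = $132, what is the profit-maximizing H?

H* = 8

MP_H = (2/3)·18·H^(-1/3) = 12·H^(-1/3).
Profit maximization for a price taker requires P·MP_H = w: 22·12·H^(-1/3) = 132.
So H^(-1/3) = 0.5, which gives H = 8.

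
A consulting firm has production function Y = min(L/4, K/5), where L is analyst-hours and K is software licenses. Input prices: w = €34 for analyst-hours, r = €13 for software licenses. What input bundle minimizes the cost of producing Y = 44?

L* = 176, K* = 220

With a fixed-proportions technology, the cost-minimizing bundle uses no slack in either input: L/4 = K/5 = Y.
So L = 4·44 = 176 and K = 5·44 = 220.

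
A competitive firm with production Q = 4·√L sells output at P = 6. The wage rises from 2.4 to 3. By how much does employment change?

ΔL = -9

From P·MP_L = w with MP_L = 2·L^(-1/2), the labor demand is L(w) = (12/w)^(2).
At w = 2.4: L = 25. At w = 3: L = 16.
ΔL = 16 − 25 = -9.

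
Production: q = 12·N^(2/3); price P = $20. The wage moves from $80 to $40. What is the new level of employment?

N* = 64

From P·MP_N = w with MP_N = 8·N^(-1/3), the labor demand is N(w) = (160/w)^(3).
At w = 80: N = 8. At w = 40: N = 64.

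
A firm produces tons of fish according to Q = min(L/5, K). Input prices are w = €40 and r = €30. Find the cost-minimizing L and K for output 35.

With a fixed-proportions technology, the cost-minimizing bundle uses no slack in either input: L/5 = K = Q.
So L = 5·35 = 175 and K = 35.

L* = 175, K* = 35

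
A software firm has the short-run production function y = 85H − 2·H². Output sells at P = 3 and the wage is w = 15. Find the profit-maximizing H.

The marginal product of H is MP_H = 85 − 4H.
A price-taking firm hires until the value of the marginal product equals the wage: P·MP_H = w, so 3·(85 − 4H) = 15.
Then 85 − 4H = 5, giving H = 20.

H* = 20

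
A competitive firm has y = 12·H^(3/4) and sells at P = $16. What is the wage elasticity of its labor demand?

ε = -4

MP_H = (3/4)·12·H^(-1/4), so P·MP_H = w gives 144·H^(-1/4) = w.
Solving, H(w) = (144/w)^(4). This is a constant-elasticity form: H ∝ w^(−4), so ε = −4.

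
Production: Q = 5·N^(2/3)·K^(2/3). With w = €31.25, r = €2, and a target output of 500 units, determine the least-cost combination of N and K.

Cost minimization requires the marginal rate of technical substitution to equal the input-price ratio: MP_N/MP_K = w/r.
Here MP_N/MP_K = (2/3)·(K/N)/(2/3) = (K/N). Setting this equal to 31.25/2 = 15.625 gives K = 15.625N.
Substituting into Q = 500: 5·N^(2/3)·(15.625N)^(2/3) = 500.
Solving, N = 8 and K = 125.

N* = 8, K* = 125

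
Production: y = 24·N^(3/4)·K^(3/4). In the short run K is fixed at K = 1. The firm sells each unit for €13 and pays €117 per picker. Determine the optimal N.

With K = 1, MP_N = (3/4)·24·N^(-1/4)·1^(3/4) = 18·N^(-1/4).
Profit maximization for a price taker requires P·MP_N = w: 13·18·N^(-1/4) = 117.
So N^(-1/4) = 0.5, which gives N = 16.

N* = 16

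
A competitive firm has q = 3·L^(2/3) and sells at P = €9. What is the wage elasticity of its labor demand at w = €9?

MP_L = (2/3)·3·L^(-1/3), so P·MP_L = w gives 18·L^(-1/3) = w.
Solving, L(w) = (18/w)^(3). This is a constant-elasticity form: L ∝ w^(−3), so ε = −3.

ε = -3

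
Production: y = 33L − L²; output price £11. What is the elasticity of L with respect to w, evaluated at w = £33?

ε = -0.1

From P·MP_L = w with MP_L = 33 − 2L, labor demand is L(w) = (33 − w/11)/2.
dL/dw = −1/(22) = -1/22.
At w = 33, L = 15, so ε = (dL/dw)·(w/L) = (-1/22)·(33/15) = -0.1.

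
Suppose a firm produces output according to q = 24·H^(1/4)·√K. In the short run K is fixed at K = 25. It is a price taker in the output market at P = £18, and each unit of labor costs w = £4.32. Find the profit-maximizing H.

H* = 625

With K = 25, MP_H = (1/4)·24·H^(-3/4)·25^(1/2) = 30·H^(-3/4).
Profit maximization for a price taker requires P·MP_H = w: 18·30·H^(-3/4) = 4.32.
So H^(-3/4) = 0.008, which gives H = 625.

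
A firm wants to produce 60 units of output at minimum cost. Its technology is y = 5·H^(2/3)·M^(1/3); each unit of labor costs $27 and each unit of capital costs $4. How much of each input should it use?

H* = 8, M* = 27

Cost minimization requires the marginal rate of technical substitution to equal the input-price ratio: MP_H/MP_M = w/r.
Here MP_H/MP_M = (2/3)·(M/H)/(1/3) = 2·(M/H). Setting this equal to 27/4 = 6.75 gives M = 3.375H.
Substituting into y = 60: 5·H^(2/3)·(3.375H)^(1/3) = 60.
Solving, H = 8 and M = 27.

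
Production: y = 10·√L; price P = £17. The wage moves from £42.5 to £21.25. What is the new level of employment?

From P·MP_L = w with MP_L = 5·L^(-1/2), the labor demand is L(w) = (85/w)^(2).
At w = 42.5: L = 4. At w = 21.25: L = 16.

L* = 16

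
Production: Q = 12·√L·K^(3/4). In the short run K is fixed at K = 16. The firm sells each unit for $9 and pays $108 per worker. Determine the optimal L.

With K = 16, MP_L = (1/2)·12·L^(-1/2)·16^(3/4) = 48·L^(-1/2).
Profit maximization for a price taker requires P·MP_L = w: 9·48·L^(-1/2) = 108.
So L^(-1/2) = 0.25, which gives L = 16.

L* = 16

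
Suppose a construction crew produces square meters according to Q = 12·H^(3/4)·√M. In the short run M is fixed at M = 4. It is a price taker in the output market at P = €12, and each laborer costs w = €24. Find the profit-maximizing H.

With M = 4, MP_H = (3/4)·12·H^(-1/4)·4^(1/2) = 18·H^(-1/4).
Profit maximization for a price taker requires P·MP_H = w: 12·18·H^(-1/4) = 24.
So H^(-1/4) = 1/9, which gives H = 6561.

H* = 6561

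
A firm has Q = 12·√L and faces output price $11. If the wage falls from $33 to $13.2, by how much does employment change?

ΔL = 21

From P·MP_L = w with MP_L = 6·L^(-1/2), the labor demand is L(w) = (66/w)^(2).
At w = 33: L = 4. At w = 13.2: L = 25.
ΔL = 25 − 4 = 21.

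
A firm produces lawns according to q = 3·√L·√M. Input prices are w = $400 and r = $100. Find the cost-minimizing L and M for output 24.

L* = 4, M* = 16

Cost minimization requires the marginal rate of technical substitution to equal the input-price ratio: MP_L/MP_M = w/r.
Here MP_L/MP_M = (1/2)·(M/L)/(1/2) = (M/L). Setting this equal to 400/100 = 4 gives M = 4L.
Substituting into q = 24: 3·L^(1/2)·(4L)^(1/2) = 24.
Solving, L = 4 and M = 16.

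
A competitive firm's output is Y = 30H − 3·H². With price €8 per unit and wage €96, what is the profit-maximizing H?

H* = 3

The marginal product of H is MP_H = 30 − 6H.
A price-taking firm hires until the value of the marginal product equals the wage: P·MP_H = w, so 8·(30 − 6H) = 96.
Then 30 − 6H = 12, giving H = 3.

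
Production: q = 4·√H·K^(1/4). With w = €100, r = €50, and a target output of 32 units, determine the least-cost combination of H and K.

Cost minimization requires the marginal rate of technical substitution to equal the input-price ratio: MP_H/MP_K = w/r.
Here MP_H/MP_K = (1/2)·(K/H)/(1/4) = 2·(K/H). Setting this equal to 100/50 = 2 gives K = H.
Substituting into q = 32: 4·H^(1/2)·(H)^(1/4) = 32.
Solving, H = 16 and K = 16.

H* = 16, K* = 16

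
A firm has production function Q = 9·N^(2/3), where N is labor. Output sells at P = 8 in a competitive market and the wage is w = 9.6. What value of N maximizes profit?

MP_N = (2/3)·9·N^(-1/3) = 6·N^(-1/3).
Profit maximization for a price taker requires P·MP_N = w: 8·6·N^(-1/3) = 9.6.
So N^(-1/3) = 0.2, which gives N = 125.

N* = 125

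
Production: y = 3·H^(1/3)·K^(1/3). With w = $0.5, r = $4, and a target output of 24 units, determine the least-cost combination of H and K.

H* = 64, K* = 8

Cost minimization requires the marginal rate of technical substitution to equal the input-price ratio: MP_H/MP_K = w/r.
Here MP_H/MP_K = (1/3)·(K/H)/(1/3) = (K/H). Setting this equal to 0.5/4 = 0.125 gives K = 0.125H.
Substituting into y = 24: 3·H^(1/3)·(0.125H)^(1/3) = 24.
Solving, H = 64 and K = 8.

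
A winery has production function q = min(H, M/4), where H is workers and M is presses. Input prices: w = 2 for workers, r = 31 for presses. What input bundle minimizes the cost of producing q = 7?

With a fixed-proportions technology, the cost-minimizing bundle uses no slack in either input: H = M/4 = q.
So H = 7 and M = 4·7 = 28.

H* = 7, M* = 28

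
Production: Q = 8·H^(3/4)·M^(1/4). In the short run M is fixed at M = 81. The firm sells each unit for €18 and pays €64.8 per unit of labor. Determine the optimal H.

H* = 625

With M = 81, MP_H = (3/4)·8·H^(-1/4)·81^(1/4) = 18·H^(-1/4).
Profit maximization for a price taker requires P·MP_H = w: 18·18·H^(-1/4) = 64.8.
So H^(-1/4) = 0.2, which gives H = 625.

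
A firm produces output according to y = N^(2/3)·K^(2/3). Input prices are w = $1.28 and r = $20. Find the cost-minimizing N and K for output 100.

N* = 125, K* = 8

Cost minimization requires the marginal rate of technical substitution to equal the input-price ratio: MP_N/MP_K = w/r.
Here MP_N/MP_K = (2/3)·(K/N)/(2/3) = (K/N). Setting this equal to 1.28/20 = 0.064 gives K = 0.064N.
Substituting into y = 100: N^(2/3)·(0.064N)^(2/3) = 100.
Solving, N = 125 and K = 8.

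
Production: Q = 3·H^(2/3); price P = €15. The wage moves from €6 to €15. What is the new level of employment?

H* = 8

From P·MP_H = w with MP_H = 2·H^(-1/3), the labor demand is H(w) = (30/w)^(3).
At w = 6: H = 125. At w = 15: H = 8.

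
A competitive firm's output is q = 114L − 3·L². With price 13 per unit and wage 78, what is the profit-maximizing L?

L* = 18

The marginal product of L is MP_L = 114 − 6L.
A price-taking firm hires until the value of the marginal product equals the wage: P·MP_L = w, so 13·(114 − 6L) = 78.
Then 114 − 6L = 6, giving L = 18.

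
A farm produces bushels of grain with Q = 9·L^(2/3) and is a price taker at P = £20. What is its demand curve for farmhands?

MP_L = (2/3)·9·L^(-1/3) = 6·L^(-1/3).
Setting P·MP_L = w: 120·L^(-1/3) = w.
Solving for L: L^(-1/3) = w/120, so L = (120/w)^(3).

L(w) = 1728000/w³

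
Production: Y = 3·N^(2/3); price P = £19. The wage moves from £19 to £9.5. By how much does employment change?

From P·MP_N = w with MP_N = 2·N^(-1/3), the labor demand is N(w) = (38/w)^(3).
At w = 19: N = 8. At w = 9.5: N = 64.
ΔN = 64 − 8 = 56.

ΔN = 56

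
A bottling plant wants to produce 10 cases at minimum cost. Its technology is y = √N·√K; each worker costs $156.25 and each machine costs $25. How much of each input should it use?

N* = 4, K* = 25

Cost minimization requires the marginal rate of technical substitution to equal the input-price ratio: MP_N/MP_K = w/r.
Here MP_N/MP_K = (1/2)·(K/N)/(1/2) = (K/N). Setting this equal to 156.25/25 = 6.25 gives K = 6.25N.
Substituting into y = 10: N^(1/2)·(6.25N)^(1/2) = 10.
Solving, N = 4 and K = 25.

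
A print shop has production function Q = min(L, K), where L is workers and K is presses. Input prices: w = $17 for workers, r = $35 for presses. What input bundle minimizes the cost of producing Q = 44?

L* = 44, K* = 44

With a fixed-proportions technology, the cost-minimizing bundle uses no slack in either input: L = K = Q.
So L = 44 and K = 44.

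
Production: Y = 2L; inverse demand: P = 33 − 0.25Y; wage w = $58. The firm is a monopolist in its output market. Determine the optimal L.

Marginal revenue from the inverse demand is MR = 33 − 0.5Y.
The marginal product is MP_L = 2.
A monopolist hires until marginal revenue product equals the wage: MR·MP_L = w.
(33 − L)·2 = 58, so L = 4.

L* = 4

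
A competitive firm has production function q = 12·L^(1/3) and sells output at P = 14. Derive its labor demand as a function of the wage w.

L(w) = (56/w)^(3/2)

MP_L = (1/3)·12·L^(-2/3) = 4·L^(-2/3).
Setting P·MP_L = w: 56·L^(-2/3) = w.
Solving for L: L^(-2/3) = w/56, so L = (56/w)^(3/2).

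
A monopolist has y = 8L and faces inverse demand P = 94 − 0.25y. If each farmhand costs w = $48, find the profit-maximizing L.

Marginal revenue from the inverse demand is MR = 94 − 0.5y.
The marginal product is MP_L = 8.
A monopolist hires until marginal revenue product equals the wage: MR·MP_L = w.
(94 − 4L)·8 = 48, so L = 22.

L* = 22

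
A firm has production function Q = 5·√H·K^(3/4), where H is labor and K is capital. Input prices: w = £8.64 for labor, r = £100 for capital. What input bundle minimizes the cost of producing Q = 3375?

Cost minimization requires the marginal rate of technical substitution to equal the input-price ratio: MP_H/MP_K = w/r.
Here MP_H/MP_K = (1/2)·(K/H)/(3/4) = (2/3)·(K/H). Setting this equal to 8.64/100 = 0.0864 gives K = 0.1296H.
Substituting into Q = 3375: 5·H^(1/2)·(0.1296H)^(3/4) = 3375.
Solving, H = 625 and K = 81.

H* = 625, K* = 81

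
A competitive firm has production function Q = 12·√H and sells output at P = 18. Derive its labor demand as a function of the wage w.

MP_H = (1/2)·12·H^(-1/2) = 6·H^(-1/2).
Setting P·MP_H = w: 108·H^(-1/2) = w.
Solving for H: H^(-1/2) = w/108, so H = (108/w)^(2).

H(w) = 11664/w²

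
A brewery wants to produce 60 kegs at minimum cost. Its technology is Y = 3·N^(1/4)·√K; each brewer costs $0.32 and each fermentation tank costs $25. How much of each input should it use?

Cost minimization requires the marginal rate of technical substitution to equal the input-price ratio: MP_N/MP_K = w/r.
Here MP_N/MP_K = (1/4)·(K/N)/(1/2) = 0.5·(K/N). Setting this equal to 0.32/25 = 0.0128 gives K = 0.0256N.
Substituting into Y = 60: 3·N^(1/4)·(0.0256N)^(1/2) = 60.
Solving, N = 625 and K = 16.

N* = 625, K* = 16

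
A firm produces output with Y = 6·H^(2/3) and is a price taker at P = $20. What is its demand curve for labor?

H(w) = 512000/w³

MP_H = (2/3)·6·H^(-1/3) = 4·H^(-1/3).
Setting P·MP_H = w: 80·H^(-1/3) = w.
Solving for H: H^(-1/3) = w/80, so H = (80/w)^(3).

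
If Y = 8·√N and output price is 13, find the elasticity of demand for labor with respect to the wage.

MP_N = (1/2)·8·N^(-1/2), so P·MP_N = w gives 52·N^(-1/2) = w.
Solving, N(w) = (52/w)^(2). This is a constant-elasticity form: N ∝ w^(−2), so ε = −2.

ε = -2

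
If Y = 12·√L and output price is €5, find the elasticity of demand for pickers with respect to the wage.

MP_L = (1/2)·12·L^(-1/2), so P·MP_L = w gives 30·L^(-1/2) = w.
Solving, L(w) = (30/w)^(2). This is a constant-elasticity form: L ∝ w^(−2), so ε = −2.

ε = -2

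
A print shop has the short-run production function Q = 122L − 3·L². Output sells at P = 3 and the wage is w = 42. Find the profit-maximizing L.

The marginal product of L is MP_L = 122 − 6L.
A price-taking firm hires until the value of the marginal product equals the wage: P·MP_L = w, so 3·(122 − 6L) = 42.
Then 122 − 6L = 14, giving L = 18.

L* = 18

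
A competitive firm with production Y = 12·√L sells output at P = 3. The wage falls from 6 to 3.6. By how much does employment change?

ΔL = 16

From P·MP_L = w with MP_L = 6·L^(-1/2), the labor demand is L(w) = (18/w)^(2).
At w = 6: L = 9. At w = 3.6: L = 25.
ΔL = 25 − 9 = 16.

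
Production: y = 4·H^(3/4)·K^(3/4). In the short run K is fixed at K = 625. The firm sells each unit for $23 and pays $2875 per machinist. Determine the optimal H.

With K = 625, MP_H = (3/4)·4·H^(-1/4)·625^(3/4) = 375·H^(-1/4).
Profit maximization for a price taker requires P·MP_H = w: 23·375·H^(-1/4) = 2875.
So H^(-1/4) = 1/3, which gives H = 81.

H* = 81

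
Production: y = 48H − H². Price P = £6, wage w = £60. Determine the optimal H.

The marginal product of H is MP_H = 48 − 2H.
A price-taking firm hires until the value of the marginal product equals the wage: P·MP_H = w, so 6·(48 − 2H) = 60.
Then 48 − 2H = 10, giving H = 19.

H* = 19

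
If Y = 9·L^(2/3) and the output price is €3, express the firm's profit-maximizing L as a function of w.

MP_L = (2/3)·9·L^(-1/3) = 6·L^(-1/3).
Setting P·MP_L = w: 18·L^(-1/3) = w.
Solving for L: L^(-1/3) = w/18, so L = (18/w)^(3).

L(w) = 5832/w³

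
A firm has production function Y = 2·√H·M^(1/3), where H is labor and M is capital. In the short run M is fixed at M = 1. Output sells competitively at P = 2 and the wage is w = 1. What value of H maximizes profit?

With M = 1, MP_H = (1/2)·2·H^(-1/2)·1^(1/3) = H^(-1/2).
Profit maximization for a price taker requires P·MP_H = w: 2·H^(-1/2) = 1.
So H^(-1/2) = 0.5, which gives H = 4.

H* = 4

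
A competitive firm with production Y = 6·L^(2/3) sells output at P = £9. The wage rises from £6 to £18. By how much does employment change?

ΔL = -208

From P·MP_L = w with MP_L = 4·L^(-1/3), the labor demand is L(w) = (36/w)^(3).
At w = 6: L = 216. At w = 18: L = 8.
ΔL = 8 − 216 = -208.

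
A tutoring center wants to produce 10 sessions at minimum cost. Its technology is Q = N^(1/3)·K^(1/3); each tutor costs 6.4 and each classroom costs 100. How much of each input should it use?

N* = 125, K* = 8

Cost minimization requires the marginal rate of technical substitution to equal the input-price ratio: MP_N/MP_K = w/r.
Here MP_N/MP_K = (1/3)·(K/N)/(1/3) = (K/N). Setting this equal to 6.4/100 = 0.064 gives K = 0.064N.
Substituting into Q = 10: N^(1/3)·(0.064N)^(1/3) = 10.
Solving, N = 125 and K = 8.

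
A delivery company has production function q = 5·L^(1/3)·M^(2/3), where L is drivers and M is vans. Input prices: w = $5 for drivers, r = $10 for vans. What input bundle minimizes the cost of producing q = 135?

L* = 27, M* = 27

Cost minimization requires the marginal rate of technical substitution to equal the input-price ratio: MP_L/MP_M = w/r.
Here MP_L/MP_M = (1/3)·(M/L)/(2/3) = 0.5·(M/L). Setting this equal to 5/10 = 0.5 gives M = L.
Substituting into q = 135: 5·L^(1/3)·(L)^(2/3) = 135.
Solving, L = 27 and M = 27.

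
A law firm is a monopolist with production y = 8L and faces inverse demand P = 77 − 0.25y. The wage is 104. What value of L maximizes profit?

L* = 16

Marginal revenue from the inverse demand is MR = 77 − 0.5y.
The marginal product is MP_L = 8.
A monopolist hires until marginal revenue product equals the wage: MR·MP_L = w.
(77 − 4L)·8 = 104, so L = 16.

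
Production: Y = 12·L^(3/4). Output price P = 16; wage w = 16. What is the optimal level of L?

MP_L = (3/4)·12·L^(-1/4) = 9·L^(-1/4).
Profit maximization for a price taker requires P·MP_L = w: 16·9·L^(-1/4) = 16.
So L^(-1/4) = 1/9, which gives L = 6561.

L* = 6561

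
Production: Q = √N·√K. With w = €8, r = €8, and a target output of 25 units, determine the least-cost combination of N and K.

N* = 25, K* = 25

Cost minimization requires the marginal rate of technical substitution to equal the input-price ratio: MP_N/MP_K = w/r.
Here MP_N/MP_K = (1/2)·(K/N)/(1/2) = (K/N). Setting this equal to 8/8 = 1 gives K = N.
Substituting into Q = 25: N^(1/2)·(N)^(1/2) = 25.
Solving, N = 25 and K = 25.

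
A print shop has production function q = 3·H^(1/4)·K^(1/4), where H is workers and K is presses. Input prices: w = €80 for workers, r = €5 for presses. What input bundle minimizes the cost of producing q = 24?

H* = 16, K* = 256

Cost minimization requires the marginal rate of technical substitution to equal the input-price ratio: MP_H/MP_K = w/r.
Here MP_H/MP_K = (1/4)·(K/H)/(1/4) = (K/H). Setting this equal to 80/5 = 16 gives K = 16H.
Substituting into q = 24: 3·H^(1/4)·(16H)^(1/4) = 24.
Solving, H = 16 and K = 256.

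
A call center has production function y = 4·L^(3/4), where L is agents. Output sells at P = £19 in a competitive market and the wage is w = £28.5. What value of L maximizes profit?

MP_L = (3/4)·4·L^(-1/4) = 3·L^(-1/4).
Profit maximization for a price taker requires P·MP_L = w: 19·3·L^(-1/4) = 28.5.
So L^(-1/4) = 0.5, which gives L = 16.

L* = 16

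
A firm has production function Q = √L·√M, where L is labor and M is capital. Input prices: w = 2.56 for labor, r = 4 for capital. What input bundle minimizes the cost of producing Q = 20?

Cost minimization requires the marginal rate of technical substitution to equal the input-price ratio: MP_L/MP_M = w/r.
Here MP_L/MP_M = (1/2)·(M/L)/(1/2) = (M/L). Setting this equal to 2.56/4 = 0.64 gives M = 0.64L.
Substituting into Q = 20: L^(1/2)·(0.64L)^(1/2) = 20.
Solving, L = 25 and M = 16.

L* = 25, M* = 16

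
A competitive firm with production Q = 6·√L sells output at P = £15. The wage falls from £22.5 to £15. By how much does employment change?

From P·MP_L = w with MP_L = 3·L^(-1/2), the labor demand is L(w) = (45/w)^(2).
At w = 22.5: L = 4. At w = 15: L = 9.
ΔL = 9 − 4 = 5.

ΔL = 5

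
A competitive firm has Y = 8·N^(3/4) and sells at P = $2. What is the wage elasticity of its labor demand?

MP_N = (3/4)·8·N^(-1/4), so P·MP_N = w gives 12·N^(-1/4) = w.
Solving, N(w) = (12/w)^(4). This is a constant-elasticity form: N ∝ w^(−4), so ε = −4.

ε = -4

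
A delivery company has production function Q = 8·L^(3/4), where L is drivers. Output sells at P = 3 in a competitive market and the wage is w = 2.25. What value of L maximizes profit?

MP_L = (3/4)·8·L^(-1/4) = 6·L^(-1/4).
Profit maximization for a price taker requires P·MP_L = w: 3·6·L^(-1/4) = 2.25.
So L^(-1/4) = 0.125, which gives L = 4096.

L* = 4096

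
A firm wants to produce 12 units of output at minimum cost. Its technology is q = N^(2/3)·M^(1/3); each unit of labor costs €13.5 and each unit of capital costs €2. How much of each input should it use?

Cost minimization requires the marginal rate of technical substitution to equal the input-price ratio: MP_N/MP_M = w/r.
Here MP_N/MP_M = (2/3)·(M/N)/(1/3) = 2·(M/N). Setting this equal to 13.5/2 = 6.75 gives M = 3.375N.
Substituting into q = 12: N^(2/3)·(3.375N)^(1/3) = 12.
Solving, N = 8 and M = 27.

N* = 8, M* = 27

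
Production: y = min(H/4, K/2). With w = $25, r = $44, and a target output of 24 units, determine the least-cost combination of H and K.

H* = 96, K* = 48

With a fixed-proportions technology, the cost-minimizing bundle uses no slack in either input: H/4 = K/2 = y.
So H = 4·24 = 96 and K = 2·24 = 48.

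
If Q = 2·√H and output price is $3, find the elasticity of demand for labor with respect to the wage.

ε = -2

MP_H = (1/2)·2·H^(-1/2), so P·MP_H = w gives 3·H^(-1/2) = w.
Solving, H(w) = (3/w)^(2). This is a constant-elasticity form: H ∝ w^(−2), so ε = −2.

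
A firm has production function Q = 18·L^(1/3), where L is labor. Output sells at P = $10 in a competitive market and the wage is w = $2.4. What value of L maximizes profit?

L* = 125

MP_L = (1/3)·18·L^(-2/3) = 6·L^(-2/3).
Profit maximization for a price taker requires P·MP_L = w: 10·6·L^(-2/3) = 2.4.
So L^(-2/3) = 0.04, which gives L = 125.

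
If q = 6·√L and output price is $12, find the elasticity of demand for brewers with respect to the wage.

MP_L = (1/2)·6·L^(-1/2), so P·MP_L = w gives 36·L^(-1/2) = w.
Solving, L(w) = (36/w)^(2). This is a constant-elasticity form: L ∝ w^(−2), so ε = −2.

ε = -2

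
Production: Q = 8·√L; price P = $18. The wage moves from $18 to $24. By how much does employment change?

From P·MP_L = w with MP_L = 4·L^(-1/2), the labor demand is L(w) = (72/w)^(2).
At w = 18: L = 16. At w = 24: L = 9.
ΔL = 9 − 16 = -7.

ΔL = -7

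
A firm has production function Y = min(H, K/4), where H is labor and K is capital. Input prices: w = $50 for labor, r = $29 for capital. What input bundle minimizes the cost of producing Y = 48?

With a fixed-proportions technology, the cost-minimizing bundle uses no slack in either input: H = K/4 = Y.
So H = 48 and K = 4·48 = 192.

H* = 48, K* = 192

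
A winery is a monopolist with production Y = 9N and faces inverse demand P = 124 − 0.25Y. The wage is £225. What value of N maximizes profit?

N* = 22

Marginal revenue from the inverse demand is MR = 124 − 0.5Y.
The marginal product is MP_N = 9.
A monopolist hires until marginal revenue product equals the wage: MR·MP_N = w.
(124 − 4.5N)·9 = 225, so N = 22.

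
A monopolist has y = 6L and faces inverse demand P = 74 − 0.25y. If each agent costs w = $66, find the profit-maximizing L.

L* = 21

Marginal revenue from the inverse demand is MR = 74 − 0.5y.
The marginal product is MP_L = 6.
A monopolist hires until marginal revenue product equals the wage: MR·MP_L = w.
(74 − 3L)·6 = 66, so L = 21.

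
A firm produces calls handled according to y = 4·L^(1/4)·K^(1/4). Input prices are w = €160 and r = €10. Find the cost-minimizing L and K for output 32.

L* = 16, K* = 256

Cost minimization requires the marginal rate of technical substitution to equal the input-price ratio: MP_L/MP_K = w/r.
Here MP_L/MP_K = (1/4)·(K/L)/(1/4) = (K/L). Setting this equal to 160/10 = 16 gives K = 16L.
Substituting into y = 32: 4·L^(1/4)·(16L)^(1/4) = 32.
Solving, L = 16 and K = 256.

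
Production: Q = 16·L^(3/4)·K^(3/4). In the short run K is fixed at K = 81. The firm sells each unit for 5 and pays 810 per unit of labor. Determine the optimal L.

L* = 16

With K = 81, MP_L = (3/4)·16·L^(-1/4)·81^(3/4) = 324·L^(-1/4).
Profit maximization for a price taker requires P·MP_L = w: 5·324·L^(-1/4) = 810.
So L^(-1/4) = 0.5, which gives L = 16.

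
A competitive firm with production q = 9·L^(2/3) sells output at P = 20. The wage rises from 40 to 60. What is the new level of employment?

From P·MP_L = w with MP_L = 6·L^(-1/3), the labor demand is L(w) = (120/w)^(3).
At w = 40: L = 27. At w = 60: L = 8.

L* = 8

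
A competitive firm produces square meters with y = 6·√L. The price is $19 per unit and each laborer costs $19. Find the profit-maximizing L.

L* = 9

MP_L = (1/2)·6·L^(-1/2) = 3·L^(-1/2).
Profit maximization for a price taker requires P·MP_L = w: 19·3·L^(-1/2) = 19.
So L^(-1/2) = 1/3, which gives L = 9.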